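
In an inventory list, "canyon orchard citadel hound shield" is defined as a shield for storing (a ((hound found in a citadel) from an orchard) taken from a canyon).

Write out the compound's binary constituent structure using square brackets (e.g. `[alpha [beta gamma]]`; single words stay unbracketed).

[[canyon [orchard [citadel hound]]] shield]

At the top level: head "shield"; modifier "canyon orchard citadel hound".
Within "canyon orchard citadel hound", the head is "hound" (specifically "orchard citadel hound") and the modifier is "canyon".
Within "orchard citadel hound", the head is "hound" (specifically "citadel hound") and the modifier is "orchard".
Within "citadel hound", the head is "hound" and the modifier is "citadel".
So the structure is [[canyon [orchard [citadel hound]]] shield].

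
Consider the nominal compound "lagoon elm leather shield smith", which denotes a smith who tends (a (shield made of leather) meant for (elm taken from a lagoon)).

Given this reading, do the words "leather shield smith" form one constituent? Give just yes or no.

The top-level split is [lagoon elm leather shield] [smith]; the full structure is [[[lagoon elm] [leather shield]] smith].
"leather shield smith" straddles a constituent boundary, so it is not a single unit.

no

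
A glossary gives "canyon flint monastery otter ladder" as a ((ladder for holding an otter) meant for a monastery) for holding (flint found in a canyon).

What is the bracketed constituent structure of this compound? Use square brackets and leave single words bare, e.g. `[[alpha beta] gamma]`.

[[canyon flint] [monastery [otter ladder]]]

At the top level: head "ladder" (specifically "monastery otter ladder"); modifier "canyon flint".
Within "canyon flint", the head is "flint" and the modifier is "canyon".
Within "monastery otter ladder", the head is "ladder" (specifically "otter ladder") and the modifier is "monastery".
Within "otter ladder", the head is "ladder" and the modifier is "otter".
Assembled: [[canyon flint] [monastery [otter ladder]]].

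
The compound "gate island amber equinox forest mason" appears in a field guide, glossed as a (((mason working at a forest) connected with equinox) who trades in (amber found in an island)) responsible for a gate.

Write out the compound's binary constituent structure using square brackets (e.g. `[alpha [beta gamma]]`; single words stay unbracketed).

[gate [[island amber] [equinox [forest mason]]]]

Whole compound: head "mason" (specifically "island amber equinox forest mason"), modifier "gate".
Within "island amber equinox forest mason", the head is "mason" (specifically "equinox forest mason") and the modifier is "island amber".
Within "island amber", the head is "amber" and the modifier is "island".
Within "equinox forest mason", the head is "mason" (specifically "forest mason") and the modifier is "equinox".
Within "forest mason", the head is "mason" and the modifier is "forest".
Assembled: [gate [[island amber] [equinox [forest mason]]]].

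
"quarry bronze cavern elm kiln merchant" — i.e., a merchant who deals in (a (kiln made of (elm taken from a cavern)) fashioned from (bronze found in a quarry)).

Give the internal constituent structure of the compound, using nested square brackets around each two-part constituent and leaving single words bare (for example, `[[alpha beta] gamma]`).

[[[quarry bronze] [[cavern elm] kiln]] merchant]

Overall it is a kind of merchant; the modifier is "quarry bronze cavern elm kiln".
Inside "quarry bronze cavern elm kiln": head "kiln" (specifically "cavern elm kiln"), modifier "quarry bronze".
Inside "quarry bronze": head "bronze", modifier "quarry".
Inside "cavern elm kiln": head "kiln", modifier "cavern elm".
Inside "cavern elm": head "elm", modifier "cavern".
Putting it together: [[[quarry bronze] [[cavern elm] kiln]] merchant].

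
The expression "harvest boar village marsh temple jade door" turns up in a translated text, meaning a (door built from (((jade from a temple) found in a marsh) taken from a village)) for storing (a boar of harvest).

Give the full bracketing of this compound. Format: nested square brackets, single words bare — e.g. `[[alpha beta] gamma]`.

[[harvest boar] [[village [marsh [temple jade]]] door]]

Overall it is a kind of door (specifically "village marsh temple jade door"); the modifier is "harvest boar".
Within "harvest boar", the head is "boar" and the modifier is "harvest".
Within "village marsh temple jade door", the head is "door" and the modifier is "village marsh temple jade".
Within "village marsh temple jade", the head is "jade" (specifically "marsh temple jade") and the modifier is "village".
Within "marsh temple jade", the head is "jade" (specifically "temple jade") and the modifier is "marsh".
Within "temple jade", the head is "jade" and the modifier is "temple".
Assembled: [[harvest boar] [[village [marsh [temple jade]]] door]].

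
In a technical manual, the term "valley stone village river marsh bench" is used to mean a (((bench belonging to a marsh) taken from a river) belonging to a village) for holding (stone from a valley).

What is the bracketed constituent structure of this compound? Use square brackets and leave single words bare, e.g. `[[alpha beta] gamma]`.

[[valley stone] [village [river [marsh bench]]]]

Whole compound: head "bench" (specifically "village river marsh bench"), modifier "valley stone".
Within "valley stone", the head is "stone" and the modifier is "valley".
Within "village river marsh bench", the head is "bench" (specifically "river marsh bench") and the modifier is "village".
Within "river marsh bench", the head is "bench" (specifically "marsh bench") and the modifier is "river".
Within "marsh bench", the head is "bench" and the modifier is "marsh".
Assembled: [[valley stone] [village [river [marsh bench]]]].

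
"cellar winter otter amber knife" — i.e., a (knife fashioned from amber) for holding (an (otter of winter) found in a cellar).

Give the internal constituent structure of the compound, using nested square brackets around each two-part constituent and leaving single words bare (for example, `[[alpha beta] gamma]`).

At the top level: head "knife" (specifically "amber knife"); modifier "cellar winter otter".
"cellar winter otter" → head "otter" (specifically "winter otter"), modifier "cellar".
"winter otter" → head "otter", modifier "winter".
"amber knife" → head "knife", modifier "amber".
So the structure is [[cellar [winter otter]] [amber knife]].

[[cellar [winter otter]] [amber knife]]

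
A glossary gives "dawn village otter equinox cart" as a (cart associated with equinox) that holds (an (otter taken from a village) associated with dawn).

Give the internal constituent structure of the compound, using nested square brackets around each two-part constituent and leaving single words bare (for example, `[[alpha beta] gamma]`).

Whole compound: head "cart" (specifically "equinox cart"), modifier "dawn village otter".
Within "dawn village otter", the head is "otter" (specifically "village otter") and the modifier is "dawn".
Within "village otter", the head is "otter" and the modifier is "village".
Within "equinox cart", the head is "cart" and the modifier is "equinox".
So the structure is [[dawn [village otter]] [equinox cart]].

[[dawn [village otter]] [equinox cart]]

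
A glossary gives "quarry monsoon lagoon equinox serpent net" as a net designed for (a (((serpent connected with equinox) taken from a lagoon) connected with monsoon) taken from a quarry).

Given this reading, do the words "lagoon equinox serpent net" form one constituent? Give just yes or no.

The top-level split is [quarry monsoon lagoon equinox serpent] [net]; the full structure is [[quarry [monsoon [lagoon [equinox serpent]]]] net].
"lagoon equinox serpent net" straddles a constituent boundary, so it is not a single unit.

no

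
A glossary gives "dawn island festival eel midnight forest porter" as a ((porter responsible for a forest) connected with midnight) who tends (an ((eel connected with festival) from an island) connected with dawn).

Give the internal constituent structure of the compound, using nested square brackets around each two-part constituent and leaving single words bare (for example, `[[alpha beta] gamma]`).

Overall it is a kind of porter (specifically "midnight forest porter"); the modifier is "dawn island festival eel".
"dawn island festival eel" → head "eel" (specifically "island festival eel"), modifier "dawn".
"island festival eel" → head "eel" (specifically "festival eel"), modifier "island".
"festival eel" → head "eel", modifier "festival".
"midnight forest porter" → head "porter" (specifically "forest porter"), modifier "midnight".
"forest porter" → head "porter", modifier "forest".
Putting it together: [[dawn [island [festival eel]]] [midnight [forest porter]]].

[[dawn [island [festival eel]]] [midnight [forest porter]]]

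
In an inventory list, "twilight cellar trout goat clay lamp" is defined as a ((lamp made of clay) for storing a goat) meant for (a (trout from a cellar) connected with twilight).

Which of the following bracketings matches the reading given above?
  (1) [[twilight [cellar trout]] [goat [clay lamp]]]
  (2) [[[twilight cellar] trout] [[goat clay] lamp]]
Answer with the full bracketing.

The paraphrase's head is the "lamp" part ("goat clay lamp"); its modifier is "twilight cellar trout".
That top-level split, carried through the inner groups, gives [[twilight [cellar trout]] [goat [clay lamp]]].

[[twilight [cellar trout]] [goat [clay lamp]]]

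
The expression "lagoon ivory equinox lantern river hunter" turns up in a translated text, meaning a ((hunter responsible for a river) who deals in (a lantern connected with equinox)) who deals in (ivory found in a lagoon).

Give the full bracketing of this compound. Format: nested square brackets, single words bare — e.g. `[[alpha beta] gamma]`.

Overall it is a kind of hunter (specifically "equinox lantern river hunter"); the modifier is "lagoon ivory".
"lagoon ivory" → head "ivory", modifier "lagoon".
"equinox lantern river hunter" → head "hunter" (specifically "river hunter"), modifier "equinox lantern".
"equinox lantern" → head "lantern", modifier "equinox".
"river hunter" → head "hunter", modifier "river".
Putting it together: [[lagoon ivory] [[equinox lantern] [river hunter]]].

[[lagoon ivory] [[equinox lantern] [river hunter]]]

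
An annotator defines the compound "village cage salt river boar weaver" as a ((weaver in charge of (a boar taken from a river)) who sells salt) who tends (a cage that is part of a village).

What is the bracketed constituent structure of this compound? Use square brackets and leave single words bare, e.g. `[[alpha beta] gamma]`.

[[village cage] [salt [[river boar] weaver]]]

At the top level: head "weaver" (specifically "salt river boar weaver"); modifier "village cage".
"village cage" → head "cage", modifier "village".
"salt river boar weaver" → head "weaver" (specifically "river boar weaver"), modifier "salt".
"river boar weaver" → head "weaver", modifier "river boar".
"river boar" → head "boar", modifier "river".
So the structure is [[village cage] [salt [[river boar] weaver]]].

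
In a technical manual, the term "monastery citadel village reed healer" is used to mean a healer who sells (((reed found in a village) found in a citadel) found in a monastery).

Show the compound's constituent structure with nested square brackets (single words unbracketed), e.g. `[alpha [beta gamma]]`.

Whole compound: head "healer", modifier "monastery citadel village reed".
Within "monastery citadel village reed", the head is "reed" (specifically "citadel village reed") and the modifier is "monastery".
Within "citadel village reed", the head is "reed" (specifically "village reed") and the modifier is "citadel".
Within "village reed", the head is "reed" and the modifier is "village".
Assembled: [[monastery [citadel [village reed]]] healer].

[[monastery [citadel [village reed]]] healer]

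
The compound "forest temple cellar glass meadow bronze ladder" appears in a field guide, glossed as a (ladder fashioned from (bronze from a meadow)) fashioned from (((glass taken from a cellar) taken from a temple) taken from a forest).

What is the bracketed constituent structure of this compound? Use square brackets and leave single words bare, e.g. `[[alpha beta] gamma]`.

[[forest [temple [cellar glass]]] [[meadow bronze] ladder]]

Overall it is a kind of ladder (specifically "meadow bronze ladder"); the modifier is "forest temple cellar glass".
Inside "forest temple cellar glass": head "glass" (specifically "temple cellar glass"), modifier "forest".
Inside "temple cellar glass": head "glass" (specifically "cellar glass"), modifier "temple".
Inside "cellar glass": head "glass", modifier "cellar".
Inside "meadow bronze ladder": head "ladder", modifier "meadow bronze".
Inside "meadow bronze": head "bronze", modifier "meadow".
Assembled: [[forest [temple [cellar glass]]] [[meadow bronze] ladder]].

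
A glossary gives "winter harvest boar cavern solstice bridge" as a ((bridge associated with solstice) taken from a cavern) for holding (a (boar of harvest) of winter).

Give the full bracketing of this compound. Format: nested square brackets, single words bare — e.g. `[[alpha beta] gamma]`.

Overall it is a kind of bridge (specifically "cavern solstice bridge"); the modifier is "winter harvest boar".
"winter harvest boar" → head "boar" (specifically "harvest boar"), modifier "winter".
"harvest boar" → head "boar", modifier "harvest".
"cavern solstice bridge" → head "bridge" (specifically "solstice bridge"), modifier "cavern".
"solstice bridge" → head "bridge", modifier "solstice".
So the structure is [[winter [harvest boar]] [cavern [solstice bridge]]].

[[winter [harvest boar]] [cavern [solstice bridge]]]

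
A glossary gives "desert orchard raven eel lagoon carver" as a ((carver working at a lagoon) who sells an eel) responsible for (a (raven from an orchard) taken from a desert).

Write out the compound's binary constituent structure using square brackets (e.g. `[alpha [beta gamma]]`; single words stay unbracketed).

[[desert [orchard raven]] [eel [lagoon carver]]]

The outermost head in the paraphrase is "carver" (specifically "eel lagoon carver"), modified by "desert orchard raven".
Inside "desert orchard raven": head "raven" (specifically "orchard raven"), modifier "desert".
Inside "orchard raven": head "raven", modifier "orchard".
Inside "eel lagoon carver": head "carver" (specifically "lagoon carver"), modifier "eel".
Inside "lagoon carver": head "carver", modifier "lagoon".
Assembled: [[desert [orchard raven]] [eel [lagoon carver]]].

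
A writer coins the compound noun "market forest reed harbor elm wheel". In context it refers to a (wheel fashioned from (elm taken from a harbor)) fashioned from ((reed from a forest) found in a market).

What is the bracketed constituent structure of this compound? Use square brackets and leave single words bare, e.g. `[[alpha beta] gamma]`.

[[market [forest reed]] [[harbor elm] wheel]]

Whole compound: head "wheel" (specifically "harbor elm wheel"), modifier "market forest reed".
Inside "market forest reed": head "reed" (specifically "forest reed"), modifier "market".
Inside "forest reed": head "reed", modifier "forest".
Inside "harbor elm wheel": head "wheel", modifier "harbor elm".
Inside "harbor elm": head "elm", modifier "harbor".
So the structure is [[market [forest reed]] [[harbor elm] wheel]].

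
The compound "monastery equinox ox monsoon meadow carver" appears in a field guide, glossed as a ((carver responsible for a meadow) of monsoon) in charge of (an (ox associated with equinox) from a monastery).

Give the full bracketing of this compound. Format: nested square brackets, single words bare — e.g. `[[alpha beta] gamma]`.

[[monastery [equinox ox]] [monsoon [meadow carver]]]

Whole compound: head "carver" (specifically "monsoon meadow carver"), modifier "monastery equinox ox".
Inside "monastery equinox ox": head "ox" (specifically "equinox ox"), modifier "monastery".
Inside "equinox ox": head "ox", modifier "equinox".
Inside "monsoon meadow carver": head "carver" (specifically "meadow carver"), modifier "monsoon".
Inside "meadow carver": head "carver", modifier "meadow".
Assembled: [[monastery [equinox ox]] [monsoon [meadow carver]]].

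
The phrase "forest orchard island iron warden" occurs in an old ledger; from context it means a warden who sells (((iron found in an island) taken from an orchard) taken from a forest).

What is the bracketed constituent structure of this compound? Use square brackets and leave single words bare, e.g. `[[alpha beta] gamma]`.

[[forest [orchard [island iron]]] warden]

Overall it is a kind of warden; the modifier is "forest orchard island iron".
Within "forest orchard island iron", the head is "iron" (specifically "orchard island iron") and the modifier is "forest".
Within "orchard island iron", the head is "iron" (specifically "island iron") and the modifier is "orchard".
Within "island iron", the head is "iron" and the modifier is "island".
Putting it together: [[forest [orchard [island iron]]] warden].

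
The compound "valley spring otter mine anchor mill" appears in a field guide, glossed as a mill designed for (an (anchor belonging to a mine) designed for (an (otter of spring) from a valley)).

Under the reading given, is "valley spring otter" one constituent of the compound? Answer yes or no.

The paraphrase groups the words so that "valley spring otter" is one unit: it corresponds to a single parenthesized sub-phrase.
The full structure is [[[valley [spring otter]] [mine anchor]] mill], in which [valley spring otter] is a constituent.

yes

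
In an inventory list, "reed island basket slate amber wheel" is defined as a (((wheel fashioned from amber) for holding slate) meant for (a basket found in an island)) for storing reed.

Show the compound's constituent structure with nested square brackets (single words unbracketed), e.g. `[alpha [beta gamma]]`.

At the top level: head "wheel" (specifically "island basket slate amber wheel"); modifier "reed".
Inside "island basket slate amber wheel": head "wheel" (specifically "slate amber wheel"), modifier "island basket".
Inside "island basket": head "basket", modifier "island".
Inside "slate amber wheel": head "wheel" (specifically "amber wheel"), modifier "slate".
Inside "amber wheel": head "wheel", modifier "amber".
So the structure is [reed [[island basket] [slate [amber wheel]]]].

[reed [[island basket] [slate [amber wheel]]]]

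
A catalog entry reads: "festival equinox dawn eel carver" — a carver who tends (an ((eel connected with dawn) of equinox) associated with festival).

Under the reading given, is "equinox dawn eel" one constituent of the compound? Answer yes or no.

yes

The paraphrase groups the words so that "equinox dawn eel" is one unit: it corresponds to a single parenthesized sub-phrase.
The full structure is [[festival [equinox [dawn eel]]] carver], in which [equinox dawn eel] is a constituent.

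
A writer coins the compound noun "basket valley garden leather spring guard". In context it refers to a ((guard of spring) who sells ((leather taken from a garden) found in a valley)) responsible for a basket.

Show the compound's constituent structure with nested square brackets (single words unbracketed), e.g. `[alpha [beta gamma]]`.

[basket [[valley [garden leather]] [spring guard]]]

Whole compound: head "guard" (specifically "valley garden leather spring guard"), modifier "basket".
Within "valley garden leather spring guard", the head is "guard" (specifically "spring guard") and the modifier is "valley garden leather".
Within "valley garden leather", the head is "leather" (specifically "garden leather") and the modifier is "valley".
Within "garden leather", the head is "leather" and the modifier is "garden".
Within "spring guard", the head is "guard" and the modifier is "spring".
Putting it together: [basket [[valley [garden leather]] [spring guard]]].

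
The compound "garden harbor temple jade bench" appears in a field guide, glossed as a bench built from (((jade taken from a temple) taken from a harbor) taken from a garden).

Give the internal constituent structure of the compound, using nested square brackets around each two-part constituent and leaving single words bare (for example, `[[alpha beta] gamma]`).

The outermost head in the paraphrase is "bench", modified by "garden harbor temple jade".
"garden harbor temple jade" → head "jade" (specifically "harbor temple jade"), modifier "garden".
"harbor temple jade" → head "jade" (specifically "temple jade"), modifier "harbor".
"temple jade" → head "jade", modifier "temple".
Putting it together: [[garden [harbor [temple jade]]] bench].

[[garden [harbor [temple jade]]] bench]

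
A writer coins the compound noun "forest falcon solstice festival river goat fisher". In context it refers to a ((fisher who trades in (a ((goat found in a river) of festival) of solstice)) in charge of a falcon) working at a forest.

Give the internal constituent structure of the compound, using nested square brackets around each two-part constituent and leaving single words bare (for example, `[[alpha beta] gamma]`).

[forest [falcon [[solstice [festival [river goat]]] fisher]]]

Whole compound: head "fisher" (specifically "falcon solstice festival river goat fisher"), modifier "forest".
"falcon solstice festival river goat fisher" → head "fisher" (specifically "solstice festival river goat fisher"), modifier "falcon".
"solstice festival river goat fisher" → head "fisher", modifier "solstice festival river goat".
"solstice festival river goat" → head "goat" (specifically "festival river goat"), modifier "solstice".
"festival river goat" → head "goat" (specifically "river goat"), modifier "festival".
"river goat" → head "goat", modifier "river".
So the structure is [forest [falcon [[solstice [festival [river goat]]] fisher]]].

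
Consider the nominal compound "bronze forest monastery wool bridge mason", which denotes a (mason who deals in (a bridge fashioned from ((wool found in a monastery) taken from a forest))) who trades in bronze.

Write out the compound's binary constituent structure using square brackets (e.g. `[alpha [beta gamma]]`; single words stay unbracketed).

[bronze [[[forest [monastery wool]] bridge] mason]]

Whole compound: head "mason" (specifically "forest monastery wool bridge mason"), modifier "bronze".
Inside "forest monastery wool bridge mason": head "mason", modifier "forest monastery wool bridge".
Inside "forest monastery wool bridge": head "bridge", modifier "forest monastery wool".
Inside "forest monastery wool": head "wool" (specifically "monastery wool"), modifier "forest".
Inside "monastery wool": head "wool", modifier "monastery".
So the structure is [bronze [[[forest [monastery wool]] bridge] mason]].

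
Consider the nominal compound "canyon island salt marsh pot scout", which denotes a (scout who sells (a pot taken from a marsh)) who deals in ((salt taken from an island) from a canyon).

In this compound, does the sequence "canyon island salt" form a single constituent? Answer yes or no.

The paraphrase groups the words so that "canyon island salt" is one unit: it corresponds to a single parenthesized sub-phrase.
The full structure is [[canyon [island salt]] [[marsh pot] scout]], in which [canyon island salt] is a constituent.

yes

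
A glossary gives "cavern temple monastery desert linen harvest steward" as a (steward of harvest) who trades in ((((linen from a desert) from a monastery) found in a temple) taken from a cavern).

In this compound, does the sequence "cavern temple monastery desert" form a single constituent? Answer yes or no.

The top-level split is [cavern temple monastery desert linen] [harvest steward]; the full structure is [[cavern [temple [monastery [desert linen]]]] [harvest steward]].
"cavern temple monastery desert" straddles a constituent boundary, so it is not a single unit.

no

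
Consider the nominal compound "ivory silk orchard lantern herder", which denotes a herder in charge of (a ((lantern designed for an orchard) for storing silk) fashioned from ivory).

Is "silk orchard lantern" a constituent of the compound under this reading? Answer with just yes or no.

The paraphrase groups the words so that "silk orchard lantern" is one unit: it corresponds to a single parenthesized sub-phrase.
The full structure is [[ivory [silk [orchard lantern]]] herder], in which [silk orchard lantern] is a constituent.

yes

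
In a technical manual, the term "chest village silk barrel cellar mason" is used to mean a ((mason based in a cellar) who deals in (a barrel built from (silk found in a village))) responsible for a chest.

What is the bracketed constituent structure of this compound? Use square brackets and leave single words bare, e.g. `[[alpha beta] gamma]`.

Whole compound: head "mason" (specifically "village silk barrel cellar mason"), modifier "chest".
Inside "village silk barrel cellar mason": head "mason" (specifically "cellar mason"), modifier "village silk barrel".
Inside "village silk barrel": head "barrel", modifier "village silk".
Inside "village silk": head "silk", modifier "village".
Inside "cellar mason": head "mason", modifier "cellar".
Putting it together: [chest [[[village silk] barrel] [cellar mason]]].

[chest [[[village silk] barrel] [cellar mason]]]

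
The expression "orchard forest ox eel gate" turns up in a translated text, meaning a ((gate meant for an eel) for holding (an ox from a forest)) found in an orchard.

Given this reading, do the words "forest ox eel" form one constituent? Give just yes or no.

no

The top-level split is [orchard] [forest ox eel gate]; the full structure is [orchard [[forest ox] [eel gate]]].
"forest ox eel" straddles a constituent boundary, so it is not a single unit.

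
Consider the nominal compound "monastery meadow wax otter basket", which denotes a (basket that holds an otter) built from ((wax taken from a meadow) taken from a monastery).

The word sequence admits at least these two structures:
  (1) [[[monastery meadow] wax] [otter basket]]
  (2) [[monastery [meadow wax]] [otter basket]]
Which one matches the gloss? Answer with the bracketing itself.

[[monastery [meadow wax]] [otter basket]]

The paraphrase's head is the "basket" part ("otter basket"); its modifier is "monastery meadow wax".
That top-level split, carried through the inner groups, gives [[monastery [meadow wax]] [otter basket]].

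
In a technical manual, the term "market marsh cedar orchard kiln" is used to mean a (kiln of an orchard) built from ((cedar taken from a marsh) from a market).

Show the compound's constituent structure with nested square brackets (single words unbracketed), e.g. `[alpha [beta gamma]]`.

Whole compound: head "kiln" (specifically "orchard kiln"), modifier "market marsh cedar".
Within "market marsh cedar", the head is "cedar" (specifically "marsh cedar") and the modifier is "market".
Within "marsh cedar", the head is "cedar" and the modifier is "marsh".
Within "orchard kiln", the head is "kiln" and the modifier is "orchard".
So the structure is [[market [marsh cedar]] [orchard kiln]].

[[market [marsh cedar]] [orchard kiln]]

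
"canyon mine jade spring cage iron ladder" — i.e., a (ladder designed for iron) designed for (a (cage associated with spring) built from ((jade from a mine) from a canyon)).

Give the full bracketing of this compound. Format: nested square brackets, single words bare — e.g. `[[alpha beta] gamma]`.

The outermost head in the paraphrase is "ladder" (specifically "iron ladder"), modified by "canyon mine jade spring cage".
Within "canyon mine jade spring cage", the head is "cage" (specifically "spring cage") and the modifier is "canyon mine jade".
Within "canyon mine jade", the head is "jade" (specifically "mine jade") and the modifier is "canyon".
Within "mine jade", the head is "jade" and the modifier is "mine".
Within "spring cage", the head is "cage" and the modifier is "spring".
Within "iron ladder", the head is "ladder" and the modifier is "iron".
So the structure is [[[canyon [mine jade]] [spring cage]] [iron ladder]].

[[[canyon [mine jade]] [spring cage]] [iron ladder]]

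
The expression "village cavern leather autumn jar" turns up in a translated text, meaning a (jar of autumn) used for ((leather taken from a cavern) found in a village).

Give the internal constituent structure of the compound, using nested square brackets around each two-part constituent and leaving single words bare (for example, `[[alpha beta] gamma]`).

Whole compound: head "jar" (specifically "autumn jar"), modifier "village cavern leather".
Inside "village cavern leather": head "leather" (specifically "cavern leather"), modifier "village".
Inside "cavern leather": head "leather", modifier "cavern".
Inside "autumn jar": head "jar", modifier "autumn".
So the structure is [[village [cavern leather]] [autumn jar]].

[[village [cavern leather]] [autumn jar]]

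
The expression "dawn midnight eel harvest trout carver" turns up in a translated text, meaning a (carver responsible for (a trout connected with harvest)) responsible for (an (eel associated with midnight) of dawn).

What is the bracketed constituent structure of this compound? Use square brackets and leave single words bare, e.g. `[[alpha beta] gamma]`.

[[dawn [midnight eel]] [[harvest trout] carver]]

The outermost head in the paraphrase is "carver" (specifically "harvest trout carver"), modified by "dawn midnight eel".
Within "dawn midnight eel", the head is "eel" (specifically "midnight eel") and the modifier is "dawn".
Within "midnight eel", the head is "eel" and the modifier is "midnight".
Within "harvest trout carver", the head is "carver" and the modifier is "harvest trout".
Within "harvest trout", the head is "trout" and the modifier is "harvest".
So the structure is [[dawn [midnight eel]] [[harvest trout] carver]].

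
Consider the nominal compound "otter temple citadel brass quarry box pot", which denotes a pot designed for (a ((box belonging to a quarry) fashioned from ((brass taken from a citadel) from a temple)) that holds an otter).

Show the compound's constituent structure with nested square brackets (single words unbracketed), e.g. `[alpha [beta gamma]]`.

Whole compound: head "pot", modifier "otter temple citadel brass quarry box".
Within "otter temple citadel brass quarry box", the head is "box" (specifically "temple citadel brass quarry box") and the modifier is "otter".
Within "temple citadel brass quarry box", the head is "box" (specifically "quarry box") and the modifier is "temple citadel brass".
Within "temple citadel brass", the head is "brass" (specifically "citadel brass") and the modifier is "temple".
Within "citadel brass", the head is "brass" and the modifier is "citadel".
Within "quarry box", the head is "box" and the modifier is "quarry".
So the structure is [[otter [[temple [citadel brass]] [quarry box]]] pot].

[[otter [[temple [citadel brass]] [quarry box]]] pot]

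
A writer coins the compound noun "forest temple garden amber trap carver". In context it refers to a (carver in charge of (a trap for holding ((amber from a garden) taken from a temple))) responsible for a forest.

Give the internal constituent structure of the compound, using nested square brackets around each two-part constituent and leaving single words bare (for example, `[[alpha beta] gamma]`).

Whole compound: head "carver" (specifically "temple garden amber trap carver"), modifier "forest".
Inside "temple garden amber trap carver": head "carver", modifier "temple garden amber trap".
Inside "temple garden amber trap": head "trap", modifier "temple garden amber".
Inside "temple garden amber": head "amber" (specifically "garden amber"), modifier "temple".
Inside "garden amber": head "amber", modifier "garden".
Putting it together: [forest [[[temple [garden amber]] trap] carver]].

[forest [[[temple [garden amber]] trap] carver]]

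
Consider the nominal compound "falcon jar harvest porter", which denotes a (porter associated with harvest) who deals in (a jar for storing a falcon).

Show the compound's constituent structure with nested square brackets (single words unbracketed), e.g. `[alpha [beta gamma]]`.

[[falcon jar] [harvest porter]]

Whole compound: head "porter" (specifically "harvest porter"), modifier "falcon jar".
"falcon jar" → head "jar", modifier "falcon".
"harvest porter" → head "porter", modifier "harvest".
Putting it together: [[falcon jar] [harvest porter]].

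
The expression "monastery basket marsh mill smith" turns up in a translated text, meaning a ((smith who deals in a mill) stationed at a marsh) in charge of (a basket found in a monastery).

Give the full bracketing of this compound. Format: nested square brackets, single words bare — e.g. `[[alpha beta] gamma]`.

Overall it is a kind of smith (specifically "marsh mill smith"); the modifier is "monastery basket".
"monastery basket" → head "basket", modifier "monastery".
"marsh mill smith" → head "smith" (specifically "mill smith"), modifier "marsh".
"mill smith" → head "smith", modifier "mill".
So the structure is [[monastery basket] [marsh [mill smith]]].

[[monastery basket] [marsh [mill smith]]]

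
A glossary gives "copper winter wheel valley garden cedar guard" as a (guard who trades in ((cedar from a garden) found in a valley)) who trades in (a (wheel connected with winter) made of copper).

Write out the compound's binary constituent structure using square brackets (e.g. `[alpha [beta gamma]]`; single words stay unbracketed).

[[copper [winter wheel]] [[valley [garden cedar]] guard]]

The outermost head in the paraphrase is "guard" (specifically "valley garden cedar guard"), modified by "copper winter wheel".
Within "copper winter wheel", the head is "wheel" (specifically "winter wheel") and the modifier is "copper".
Within "winter wheel", the head is "wheel" and the modifier is "winter".
Within "valley garden cedar guard", the head is "guard" and the modifier is "valley garden cedar".
Within "valley garden cedar", the head is "cedar" (specifically "garden cedar") and the modifier is "valley".
Within "garden cedar", the head is "cedar" and the modifier is "garden".
Assembled: [[copper [winter wheel]] [[valley [garden cedar]] guard]].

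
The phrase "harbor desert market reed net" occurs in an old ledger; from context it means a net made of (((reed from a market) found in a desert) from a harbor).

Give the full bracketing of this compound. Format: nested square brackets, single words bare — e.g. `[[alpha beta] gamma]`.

Overall it is a kind of net; the modifier is "harbor desert market reed".
Inside "harbor desert market reed": head "reed" (specifically "desert market reed"), modifier "harbor".
Inside "desert market reed": head "reed" (specifically "market reed"), modifier "desert".
Inside "market reed": head "reed", modifier "market".
So the structure is [[harbor [desert [market reed]]] net].

[[harbor [desert [market reed]]] net]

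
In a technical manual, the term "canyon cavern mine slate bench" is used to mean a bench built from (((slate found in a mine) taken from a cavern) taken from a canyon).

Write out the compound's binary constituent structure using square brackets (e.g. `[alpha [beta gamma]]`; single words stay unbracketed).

Overall it is a kind of bench; the modifier is "canyon cavern mine slate".
"canyon cavern mine slate" → head "slate" (specifically "cavern mine slate"), modifier "canyon".
"cavern mine slate" → head "slate" (specifically "mine slate"), modifier "cavern".
"mine slate" → head "slate", modifier "mine".
So the structure is [[canyon [cavern [mine slate]]] bench].

[[canyon [cavern [mine slate]]] bench]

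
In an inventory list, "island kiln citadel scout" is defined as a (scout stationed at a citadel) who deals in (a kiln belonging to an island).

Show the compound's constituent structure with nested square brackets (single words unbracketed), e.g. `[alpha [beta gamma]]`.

[[island kiln] [citadel scout]]

Overall it is a kind of scout (specifically "citadel scout"); the modifier is "island kiln".
"island kiln" → head "kiln", modifier "island".
"citadel scout" → head "scout", modifier "citadel".
So the structure is [[island kiln] [citadel scout]].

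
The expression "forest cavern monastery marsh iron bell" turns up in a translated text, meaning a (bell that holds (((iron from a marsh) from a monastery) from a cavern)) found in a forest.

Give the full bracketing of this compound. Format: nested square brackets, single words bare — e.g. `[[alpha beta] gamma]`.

At the top level: head "bell" (specifically "cavern monastery marsh iron bell"); modifier "forest".
Inside "cavern monastery marsh iron bell": head "bell", modifier "cavern monastery marsh iron".
Inside "cavern monastery marsh iron": head "iron" (specifically "monastery marsh iron"), modifier "cavern".
Inside "monastery marsh iron": head "iron" (specifically "marsh iron"), modifier "monastery".
Inside "marsh iron": head "iron", modifier "marsh".
Assembled: [forest [[cavern [monastery [marsh iron]]] bell]].

[forest [[cavern [monastery [marsh iron]]] bell]]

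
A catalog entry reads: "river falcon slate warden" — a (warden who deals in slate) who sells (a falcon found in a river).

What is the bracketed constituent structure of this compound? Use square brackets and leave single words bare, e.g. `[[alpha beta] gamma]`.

The outermost head in the paraphrase is "warden" (specifically "slate warden"), modified by "river falcon".
Within "river falcon", the head is "falcon" and the modifier is "river".
Within "slate warden", the head is "warden" and the modifier is "slate".
Assembled: [[river falcon] [slate warden]].

[[river falcon] [slate warden]]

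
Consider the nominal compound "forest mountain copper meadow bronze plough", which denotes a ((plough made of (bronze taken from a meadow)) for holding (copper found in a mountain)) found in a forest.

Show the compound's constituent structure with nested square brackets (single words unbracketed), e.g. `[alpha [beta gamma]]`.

[forest [[mountain copper] [[meadow bronze] plough]]]

Whole compound: head "plough" (specifically "mountain copper meadow bronze plough"), modifier "forest".
Inside "mountain copper meadow bronze plough": head "plough" (specifically "meadow bronze plough"), modifier "mountain copper".
Inside "mountain copper": head "copper", modifier "mountain".
Inside "meadow bronze plough": head "plough", modifier "meadow bronze".
Inside "meadow bronze": head "bronze", modifier "meadow".
So the structure is [forest [[mountain copper] [[meadow bronze] plough]]].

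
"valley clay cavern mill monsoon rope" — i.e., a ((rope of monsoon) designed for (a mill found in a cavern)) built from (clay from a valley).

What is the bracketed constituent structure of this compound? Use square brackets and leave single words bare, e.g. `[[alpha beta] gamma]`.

The outermost head in the paraphrase is "rope" (specifically "cavern mill monsoon rope"), modified by "valley clay".
Inside "valley clay": head "clay", modifier "valley".
Inside "cavern mill monsoon rope": head "rope" (specifically "monsoon rope"), modifier "cavern mill".
Inside "cavern mill": head "mill", modifier "cavern".
Inside "monsoon rope": head "rope", modifier "monsoon".
Putting it together: [[valley clay] [[cavern mill] [monsoon rope]]].

[[valley clay] [[cavern mill] [monsoon rope]]]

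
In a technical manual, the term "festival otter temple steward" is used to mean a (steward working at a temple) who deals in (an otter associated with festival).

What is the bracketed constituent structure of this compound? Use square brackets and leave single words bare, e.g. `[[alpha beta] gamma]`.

[[festival otter] [temple steward]]

The outermost head in the paraphrase is "steward" (specifically "temple steward"), modified by "festival otter".
Inside "festival otter": head "otter", modifier "festival".
Inside "temple steward": head "steward", modifier "temple".
So the structure is [[festival otter] [temple steward]].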